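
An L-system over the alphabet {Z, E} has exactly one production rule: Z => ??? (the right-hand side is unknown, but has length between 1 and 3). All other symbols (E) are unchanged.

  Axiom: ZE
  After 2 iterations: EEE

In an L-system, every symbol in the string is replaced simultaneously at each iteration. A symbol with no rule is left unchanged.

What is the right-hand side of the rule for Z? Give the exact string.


Trying Z => EE:
  Step 0: ZE
  Step 1: EEE
  Step 2: EEE
Matches the given result.

Answer: EE


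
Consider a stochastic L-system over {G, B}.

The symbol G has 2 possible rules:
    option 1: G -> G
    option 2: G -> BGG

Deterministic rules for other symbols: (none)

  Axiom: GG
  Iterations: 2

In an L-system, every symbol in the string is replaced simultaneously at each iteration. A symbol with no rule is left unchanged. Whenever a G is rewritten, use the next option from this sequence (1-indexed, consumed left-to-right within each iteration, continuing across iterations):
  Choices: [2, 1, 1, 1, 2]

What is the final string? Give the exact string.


Step 0: GG
Step 1: BGGG  (used choices [2, 1])
Step 2: BGGBGG  (used choices [1, 1, 2])

Answer: BGGBGG


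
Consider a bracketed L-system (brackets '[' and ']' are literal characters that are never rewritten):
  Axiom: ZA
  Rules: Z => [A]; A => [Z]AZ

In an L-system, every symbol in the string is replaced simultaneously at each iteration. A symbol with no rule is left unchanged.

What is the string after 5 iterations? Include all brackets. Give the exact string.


Answer: [[[[[A]][Z]AZ[A]]][[[Z]AZ]][[A]][Z]AZ[A][[Z]AZ][[[A]][Z]AZ[A]]][[[[[Z]AZ]][[A]][Z]AZ[A][[Z]AZ]]][[[[A]][Z]AZ[A]]][[[Z]AZ]][[A]][Z]AZ[A][[Z]AZ][[[A]][Z]AZ[A]][[[[Z]AZ]][[A]][Z]AZ[A][[Z]AZ]]

Derivation:
Step 0: ZA
Step 1: [A][Z]AZ
Step 2: [[Z]AZ][[A]][Z]AZ[A]
Step 3: [[[A]][Z]AZ[A]][[[Z]AZ]][[A]][Z]AZ[A][[Z]AZ]
Step 4: [[[[Z]AZ]][[A]][Z]AZ[A][[Z]AZ]][[[[A]][Z]AZ[A]]][[[Z]AZ]][[A]][Z]AZ[A][[Z]AZ][[[A]][Z]AZ[A]]
Step 5: [[[[[A]][Z]AZ[A]]][[[Z]AZ]][[A]][Z]AZ[A][[Z]AZ][[[A]][Z]AZ[A]]][[[[[Z]AZ]][[A]][Z]AZ[A][[Z]AZ]]][[[[A]][Z]AZ[A]]][[[Z]AZ]][[A]][Z]AZ[A][[Z]AZ][[[A]][Z]AZ[A]][[[[Z]AZ]][[A]][Z]AZ[A][[Z]AZ]]


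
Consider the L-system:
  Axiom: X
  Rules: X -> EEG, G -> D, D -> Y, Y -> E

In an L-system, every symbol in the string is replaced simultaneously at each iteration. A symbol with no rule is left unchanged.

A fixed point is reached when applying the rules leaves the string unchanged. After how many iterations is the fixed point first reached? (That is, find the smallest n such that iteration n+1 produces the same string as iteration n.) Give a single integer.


Step 0: X
Step 1: EEG
Step 2: EED
Step 3: EEY
Step 4: EEE
Step 5: EEE  (unchanged — fixed point at step 4)

Answer: 4


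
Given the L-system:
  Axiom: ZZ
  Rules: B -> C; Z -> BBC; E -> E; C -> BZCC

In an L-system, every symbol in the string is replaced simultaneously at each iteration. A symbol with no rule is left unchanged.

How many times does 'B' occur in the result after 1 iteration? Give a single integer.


Step 0: ZZ  (0 'B')
Step 1: BBCBBC  (4 'B')

Answer: 4


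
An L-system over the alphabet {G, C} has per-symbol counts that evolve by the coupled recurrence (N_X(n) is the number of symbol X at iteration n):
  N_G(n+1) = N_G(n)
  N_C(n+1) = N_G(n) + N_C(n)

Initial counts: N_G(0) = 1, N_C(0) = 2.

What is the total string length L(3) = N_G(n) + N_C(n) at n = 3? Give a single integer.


Answer: 6

Derivation:
Step 0: N_G=1, N_C=2, L=3
Step 1: N_G=1, N_C=3, L=4
Step 2: N_G=1, N_C=4, L=5
Step 3: N_G=1, N_C=5, L=6


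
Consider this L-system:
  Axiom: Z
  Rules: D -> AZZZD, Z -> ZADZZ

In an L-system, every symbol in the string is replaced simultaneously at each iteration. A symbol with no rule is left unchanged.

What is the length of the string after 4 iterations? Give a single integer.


Step 0: length = 1
Step 1: length = 5
Step 2: length = 21
Step 3: length = 85
Step 4: length = 341

Answer: 341


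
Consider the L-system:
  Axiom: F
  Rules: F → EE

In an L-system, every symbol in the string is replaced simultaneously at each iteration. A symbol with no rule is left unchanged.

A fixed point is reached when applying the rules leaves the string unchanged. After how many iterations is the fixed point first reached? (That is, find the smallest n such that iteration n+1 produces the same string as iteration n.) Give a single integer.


Answer: 1

Derivation:
Step 0: F
Step 1: EE
Step 2: EE  (unchanged — fixed point at step 1)


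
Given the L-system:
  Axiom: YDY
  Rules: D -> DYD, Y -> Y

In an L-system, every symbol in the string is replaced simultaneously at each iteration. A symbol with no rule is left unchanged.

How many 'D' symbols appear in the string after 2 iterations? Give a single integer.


Step 0: YDY  (1 'D')
Step 1: YDYDY  (2 'D')
Step 2: YDYDYDYDY  (4 'D')

Answer: 4


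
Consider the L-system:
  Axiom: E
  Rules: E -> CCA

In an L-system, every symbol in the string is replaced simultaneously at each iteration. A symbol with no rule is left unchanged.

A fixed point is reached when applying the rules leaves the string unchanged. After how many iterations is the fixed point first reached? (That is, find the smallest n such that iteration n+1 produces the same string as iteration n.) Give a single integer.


Answer: 1

Derivation:
Step 0: E
Step 1: CCA
Step 2: CCA  (unchanged — fixed point at step 1)


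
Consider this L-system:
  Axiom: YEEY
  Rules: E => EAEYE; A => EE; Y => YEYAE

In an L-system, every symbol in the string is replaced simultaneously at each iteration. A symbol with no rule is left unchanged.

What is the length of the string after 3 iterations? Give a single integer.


Step 0: length = 4
Step 1: length = 20
Step 2: length = 88
Step 3: length = 392

Answer: 392


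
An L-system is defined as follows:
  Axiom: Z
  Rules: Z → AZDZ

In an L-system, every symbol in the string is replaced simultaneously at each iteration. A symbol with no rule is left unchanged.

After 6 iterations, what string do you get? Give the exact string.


Answer: AAAAAAZDZDAZDZDAAZDZDAZDZDAAAZDZDAZDZDAAZDZDAZDZDAAAAZDZDAZDZDAAZDZDAZDZDAAAZDZDAZDZDAAZDZDAZDZDAAAAAZDZDAZDZDAAZDZDAZDZDAAAZDZDAZDZDAAZDZDAZDZDAAAAZDZDAZDZDAAZDZDAZDZDAAAZDZDAZDZDAAZDZDAZDZ

Derivation:
Step 0: Z
Step 1: AZDZ
Step 2: AAZDZDAZDZ
Step 3: AAAZDZDAZDZDAAZDZDAZDZ
Step 4: AAAAZDZDAZDZDAAZDZDAZDZDAAAZDZDAZDZDAAZDZDAZDZ
Step 5: AAAAAZDZDAZDZDAAZDZDAZDZDAAAZDZDAZDZDAAZDZDAZDZDAAAAZDZDAZDZDAAZDZDAZDZDAAAZDZDAZDZDAAZDZDAZDZ
Step 6: AAAAAAZDZDAZDZDAAZDZDAZDZDAAAZDZDAZDZDAAZDZDAZDZDAAAAZDZDAZDZDAAZDZDAZDZDAAAZDZDAZDZDAAZDZDAZDZDAAAAAZDZDAZDZDAAZDZDAZDZDAAAZDZDAZDZDAAZDZDAZDZDAAAAZDZDAZDZDAAZDZDAZDZDAAAZDZDAZDZDAAZDZDAZDZ


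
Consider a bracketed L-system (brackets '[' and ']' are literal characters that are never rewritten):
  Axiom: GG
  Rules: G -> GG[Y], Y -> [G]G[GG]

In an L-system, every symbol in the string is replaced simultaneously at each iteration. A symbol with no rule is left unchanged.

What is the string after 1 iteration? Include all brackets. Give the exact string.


Answer: GG[Y]GG[Y]

Derivation:
Step 0: GG
Step 1: GG[Y]GG[Y]


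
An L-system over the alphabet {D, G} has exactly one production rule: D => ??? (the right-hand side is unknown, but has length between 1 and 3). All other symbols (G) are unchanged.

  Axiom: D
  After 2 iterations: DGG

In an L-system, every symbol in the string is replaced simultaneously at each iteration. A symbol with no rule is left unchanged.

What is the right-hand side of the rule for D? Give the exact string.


Answer: DG

Derivation:
Trying D => DG:
  Step 0: D
  Step 1: DG
  Step 2: DGG
Matches the given result.


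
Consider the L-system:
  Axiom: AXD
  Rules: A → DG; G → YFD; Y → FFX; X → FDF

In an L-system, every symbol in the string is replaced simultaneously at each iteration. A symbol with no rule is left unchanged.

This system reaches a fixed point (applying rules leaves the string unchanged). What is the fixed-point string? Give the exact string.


Answer: DFFFDFFDFDFD

Derivation:
Step 0: AXD
Step 1: DGFDFD
Step 2: DYFDFDFD
Step 3: DFFXFDFDFD
Step 4: DFFFDFFDFDFD
Step 5: DFFFDFFDFDFD  (unchanged — fixed point at step 4)


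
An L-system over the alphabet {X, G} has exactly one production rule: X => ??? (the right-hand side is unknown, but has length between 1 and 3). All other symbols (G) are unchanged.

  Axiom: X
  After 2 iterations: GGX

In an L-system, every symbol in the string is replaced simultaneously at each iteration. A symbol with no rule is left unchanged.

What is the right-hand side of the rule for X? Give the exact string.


Trying X => GX:
  Step 0: X
  Step 1: GX
  Step 2: GGX
Matches the given result.

Answer: GX


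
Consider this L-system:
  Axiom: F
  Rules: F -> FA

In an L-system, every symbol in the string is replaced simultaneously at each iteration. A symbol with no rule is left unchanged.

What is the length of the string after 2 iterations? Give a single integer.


Step 0: length = 1
Step 1: length = 2
Step 2: length = 3

Answer: 3


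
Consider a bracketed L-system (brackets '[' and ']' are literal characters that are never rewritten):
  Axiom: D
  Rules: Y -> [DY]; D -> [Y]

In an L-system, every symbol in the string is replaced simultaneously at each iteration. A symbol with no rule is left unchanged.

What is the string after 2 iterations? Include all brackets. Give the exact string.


Step 0: D
Step 1: [Y]
Step 2: [[DY]]

Answer: [[DY]]


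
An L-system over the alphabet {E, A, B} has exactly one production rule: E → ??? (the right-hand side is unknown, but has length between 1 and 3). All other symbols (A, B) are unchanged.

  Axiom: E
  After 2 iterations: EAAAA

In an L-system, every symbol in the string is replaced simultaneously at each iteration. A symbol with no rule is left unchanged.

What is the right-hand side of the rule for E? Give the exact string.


Answer: EAA

Derivation:
Trying E → EAA:
  Step 0: E
  Step 1: EAA
  Step 2: EAAAA
Matches the given result.


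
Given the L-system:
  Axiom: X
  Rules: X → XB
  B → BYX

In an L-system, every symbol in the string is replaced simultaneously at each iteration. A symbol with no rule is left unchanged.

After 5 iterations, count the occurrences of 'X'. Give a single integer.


Step 0: X  (1 'X')
Step 1: XB  (1 'X')
Step 2: XBBYX  (2 'X')
Step 3: XBBYXBYXYXB  (4 'X')
Step 4: XBBYXBYXYXBBYXYXBYXBBYX  (8 'X')
Step 5: XBBYXBYXYXBBYXYXBYXBBYXBYXYXBYXBBYXYXBBYXBYXYXB  (16 'X')

Answer: 16


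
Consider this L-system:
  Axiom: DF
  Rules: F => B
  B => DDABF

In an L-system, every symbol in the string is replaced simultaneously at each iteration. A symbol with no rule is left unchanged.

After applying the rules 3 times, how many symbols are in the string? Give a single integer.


Answer: 10

Derivation:
Step 0: length = 2
Step 1: length = 2
Step 2: length = 6
Step 3: length = 10


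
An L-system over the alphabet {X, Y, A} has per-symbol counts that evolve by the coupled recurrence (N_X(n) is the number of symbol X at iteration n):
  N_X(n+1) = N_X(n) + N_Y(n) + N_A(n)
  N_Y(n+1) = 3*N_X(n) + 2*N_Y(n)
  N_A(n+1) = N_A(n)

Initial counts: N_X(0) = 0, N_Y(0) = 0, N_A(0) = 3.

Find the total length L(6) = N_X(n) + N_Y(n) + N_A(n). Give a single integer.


Answer: 2019

Derivation:
Step 0: N_X=0, N_Y=0, N_A=3, L=3
Step 1: N_X=3, N_Y=0, N_A=3, L=6
Step 2: N_X=6, N_Y=9, N_A=3, L=18
Step 3: N_X=18, N_Y=36, N_A=3, L=57
Step 4: N_X=57, N_Y=126, N_A=3, L=186
Step 5: N_X=186, N_Y=423, N_A=3, L=612
Step 6: N_X=612, N_Y=1404, N_A=3, L=2019


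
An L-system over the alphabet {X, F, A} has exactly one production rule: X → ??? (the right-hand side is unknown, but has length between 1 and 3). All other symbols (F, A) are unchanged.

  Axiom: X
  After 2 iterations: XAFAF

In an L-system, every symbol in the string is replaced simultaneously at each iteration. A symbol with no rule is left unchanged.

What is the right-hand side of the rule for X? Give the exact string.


Trying X → XAF:
  Step 0: X
  Step 1: XAF
  Step 2: XAFAF
Matches the given result.

Answer: XAF


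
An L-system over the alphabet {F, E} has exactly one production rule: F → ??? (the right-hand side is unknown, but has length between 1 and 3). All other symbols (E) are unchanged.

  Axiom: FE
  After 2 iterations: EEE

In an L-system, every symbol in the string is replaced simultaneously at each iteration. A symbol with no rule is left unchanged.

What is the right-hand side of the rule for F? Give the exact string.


Answer: EE

Derivation:
Trying F → EE:
  Step 0: FE
  Step 1: EEE
  Step 2: EEE
Matches the given result.


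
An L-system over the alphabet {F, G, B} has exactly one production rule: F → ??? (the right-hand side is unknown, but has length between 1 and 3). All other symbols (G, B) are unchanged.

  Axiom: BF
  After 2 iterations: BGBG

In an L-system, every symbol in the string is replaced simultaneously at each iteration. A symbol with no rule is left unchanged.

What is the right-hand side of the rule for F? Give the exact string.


Trying F → GBG:
  Step 0: BF
  Step 1: BGBG
  Step 2: BGBG
Matches the given result.

Answer: GBG


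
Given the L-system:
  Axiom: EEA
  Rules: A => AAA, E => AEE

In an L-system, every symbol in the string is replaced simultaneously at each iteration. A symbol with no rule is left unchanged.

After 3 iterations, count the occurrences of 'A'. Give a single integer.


Answer: 65

Derivation:
Step 0: EEA  (1 'A')
Step 1: AEEAEEAAA  (5 'A')
Step 2: AAAAEEAEEAAAAEEAEEAAAAAAAAA  (19 'A')
Step 3: AAAAAAAAAAAAAEEAEEAAAAEEAEEAAAAAAAAAAAAAEEAEEAAAAEEAEEAAAAAAAAAAAAAAAAAAAAAAAAAAA  (65 'A')


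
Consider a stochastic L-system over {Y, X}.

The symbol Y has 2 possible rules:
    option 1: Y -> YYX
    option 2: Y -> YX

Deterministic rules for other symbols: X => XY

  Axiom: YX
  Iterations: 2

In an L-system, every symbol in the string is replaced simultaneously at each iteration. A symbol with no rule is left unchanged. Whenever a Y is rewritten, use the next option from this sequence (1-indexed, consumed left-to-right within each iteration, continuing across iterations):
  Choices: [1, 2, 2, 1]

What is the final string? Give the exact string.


Answer: YXYXXYXYYYX

Derivation:
Step 0: YX
Step 1: YYXXY  (used choices [1])
Step 2: YXYXXYXYYYX  (used choices [2, 2, 1])


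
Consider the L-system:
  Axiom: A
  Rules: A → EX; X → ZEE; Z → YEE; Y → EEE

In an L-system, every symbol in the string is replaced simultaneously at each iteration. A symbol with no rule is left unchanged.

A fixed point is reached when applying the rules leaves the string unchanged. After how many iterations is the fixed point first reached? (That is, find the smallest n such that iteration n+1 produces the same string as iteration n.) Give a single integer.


Step 0: A
Step 1: EX
Step 2: EZEE
Step 3: EYEEEE
Step 4: EEEEEEEE
Step 5: EEEEEEEE  (unchanged — fixed point at step 4)

Answer: 4


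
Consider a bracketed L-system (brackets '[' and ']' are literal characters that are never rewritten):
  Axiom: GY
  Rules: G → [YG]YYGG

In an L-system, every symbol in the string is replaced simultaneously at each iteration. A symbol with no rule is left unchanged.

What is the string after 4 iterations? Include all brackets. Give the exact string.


Answer: [Y[Y[Y[YG]YYGG]YY[YG]YYGG[YG]YYGG]YY[Y[YG]YYGG]YY[YG]YYGG[YG]YYGG[Y[YG]YYGG]YY[YG]YYGG[YG]YYGG]YY[Y[Y[YG]YYGG]YY[YG]YYGG[YG]YYGG]YY[Y[YG]YYGG]YY[YG]YYGG[YG]YYGG[Y[YG]YYGG]YY[YG]YYGG[YG]YYGG[Y[Y[YG]YYGG]YY[YG]YYGG[YG]YYGG]YY[Y[YG]YYGG]YY[YG]YYGG[YG]YYGG[Y[YG]YYGG]YY[YG]YYGG[YG]YYGGY

Derivation:
Step 0: GY
Step 1: [YG]YYGGY
Step 2: [Y[YG]YYGG]YY[YG]YYGG[YG]YYGGY
Step 3: [Y[Y[YG]YYGG]YY[YG]YYGG[YG]YYGG]YY[Y[YG]YYGG]YY[YG]YYGG[YG]YYGG[Y[YG]YYGG]YY[YG]YYGG[YG]YYGGY
Step 4: [Y[Y[Y[YG]YYGG]YY[YG]YYGG[YG]YYGG]YY[Y[YG]YYGG]YY[YG]YYGG[YG]YYGG[Y[YG]YYGG]YY[YG]YYGG[YG]YYGG]YY[Y[Y[YG]YYGG]YY[YG]YYGG[YG]YYGG]YY[Y[YG]YYGG]YY[YG]YYGG[YG]YYGG[Y[YG]YYGG]YY[YG]YYGG[YG]YYGG[Y[Y[YG]YYGG]YY[YG]YYGG[YG]YYGG]YY[Y[YG]YYGG]YY[YG]YYGG[YG]YYGG[Y[YG]YYGG]YY[YG]YYGG[YG]YYGGY


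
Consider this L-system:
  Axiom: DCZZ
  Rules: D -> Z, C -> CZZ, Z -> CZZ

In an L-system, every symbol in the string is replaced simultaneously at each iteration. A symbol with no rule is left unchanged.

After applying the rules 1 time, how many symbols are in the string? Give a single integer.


Step 0: length = 4
Step 1: length = 10

Answer: 10


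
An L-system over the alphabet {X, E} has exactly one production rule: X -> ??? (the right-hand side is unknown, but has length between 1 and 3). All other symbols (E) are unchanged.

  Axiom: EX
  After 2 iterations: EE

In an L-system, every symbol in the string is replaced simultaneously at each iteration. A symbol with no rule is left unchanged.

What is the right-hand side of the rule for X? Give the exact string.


Answer: E

Derivation:
Trying X -> E:
  Step 0: EX
  Step 1: EE
  Step 2: EE
Matches the given result.


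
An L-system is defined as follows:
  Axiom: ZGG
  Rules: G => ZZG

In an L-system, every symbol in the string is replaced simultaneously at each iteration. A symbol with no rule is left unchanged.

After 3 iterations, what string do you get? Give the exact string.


Answer: ZZZZZZZGZZZZZZG

Derivation:
Step 0: ZGG
Step 1: ZZZGZZG
Step 2: ZZZZZGZZZZG
Step 3: ZZZZZZZGZZZZZZG


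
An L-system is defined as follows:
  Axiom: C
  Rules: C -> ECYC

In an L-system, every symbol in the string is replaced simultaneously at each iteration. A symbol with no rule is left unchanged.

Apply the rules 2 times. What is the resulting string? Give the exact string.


Answer: EECYCYECYC

Derivation:
Step 0: C
Step 1: ECYC
Step 2: EECYCYECYC


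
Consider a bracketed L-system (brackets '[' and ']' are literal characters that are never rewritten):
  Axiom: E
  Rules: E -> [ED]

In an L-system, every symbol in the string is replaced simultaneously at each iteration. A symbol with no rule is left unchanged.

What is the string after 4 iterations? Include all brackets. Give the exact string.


Step 0: E
Step 1: [ED]
Step 2: [[ED]D]
Step 3: [[[ED]D]D]
Step 4: [[[[ED]D]D]D]

Answer: [[[[ED]D]D]D]


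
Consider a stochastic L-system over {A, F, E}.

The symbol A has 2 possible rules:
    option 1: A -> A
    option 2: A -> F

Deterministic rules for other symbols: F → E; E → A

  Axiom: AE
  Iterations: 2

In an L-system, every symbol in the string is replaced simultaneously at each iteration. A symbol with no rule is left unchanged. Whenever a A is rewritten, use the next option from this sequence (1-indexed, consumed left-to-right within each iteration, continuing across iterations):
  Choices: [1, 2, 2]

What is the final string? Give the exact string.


Step 0: AE
Step 1: AA  (used choices [1])
Step 2: FF  (used choices [2, 2])

Answer: FF


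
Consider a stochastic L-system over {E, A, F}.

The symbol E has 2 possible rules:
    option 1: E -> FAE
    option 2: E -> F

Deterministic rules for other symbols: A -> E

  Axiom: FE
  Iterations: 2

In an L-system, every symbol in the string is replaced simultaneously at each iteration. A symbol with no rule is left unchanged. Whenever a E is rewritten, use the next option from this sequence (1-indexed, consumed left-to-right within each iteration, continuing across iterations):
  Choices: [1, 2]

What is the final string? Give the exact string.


Answer: FFEF

Derivation:
Step 0: FE
Step 1: FFAE  (used choices [1])
Step 2: FFEF  (used choices [2])


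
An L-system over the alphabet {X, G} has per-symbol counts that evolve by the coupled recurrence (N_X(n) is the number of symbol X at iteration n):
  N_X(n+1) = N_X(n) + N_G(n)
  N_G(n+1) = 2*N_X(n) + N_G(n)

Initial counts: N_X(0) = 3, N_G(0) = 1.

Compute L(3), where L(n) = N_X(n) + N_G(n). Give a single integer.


Answer: 63

Derivation:
Step 0: N_X=3, N_G=1, L=4
Step 1: N_X=4, N_G=7, L=11
Step 2: N_X=11, N_G=15, L=26
Step 3: N_X=26, N_G=37, L=63


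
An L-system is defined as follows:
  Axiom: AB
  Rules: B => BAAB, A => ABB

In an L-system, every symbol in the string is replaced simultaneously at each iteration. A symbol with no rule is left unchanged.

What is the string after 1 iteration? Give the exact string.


Step 0: AB
Step 1: ABBBAAB

Answer: ABBBAAB


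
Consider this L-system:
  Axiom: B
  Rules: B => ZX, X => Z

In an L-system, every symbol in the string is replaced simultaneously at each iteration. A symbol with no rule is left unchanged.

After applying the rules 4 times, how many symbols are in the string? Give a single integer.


Answer: 2

Derivation:
Step 0: length = 1
Step 1: length = 2
Step 2: length = 2
Step 3: length = 2
Step 4: length = 2


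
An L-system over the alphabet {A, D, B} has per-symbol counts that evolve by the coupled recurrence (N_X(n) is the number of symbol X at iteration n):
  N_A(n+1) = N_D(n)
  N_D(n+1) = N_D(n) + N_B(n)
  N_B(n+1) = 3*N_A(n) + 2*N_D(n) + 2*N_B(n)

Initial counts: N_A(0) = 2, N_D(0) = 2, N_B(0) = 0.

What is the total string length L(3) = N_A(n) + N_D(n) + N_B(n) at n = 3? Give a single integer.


Step 0: N_A=2, N_D=2, N_B=0, L=4
Step 1: N_A=2, N_D=2, N_B=10, L=14
Step 2: N_A=2, N_D=12, N_B=30, L=44
Step 3: N_A=12, N_D=42, N_B=90, L=144

Answer: 144


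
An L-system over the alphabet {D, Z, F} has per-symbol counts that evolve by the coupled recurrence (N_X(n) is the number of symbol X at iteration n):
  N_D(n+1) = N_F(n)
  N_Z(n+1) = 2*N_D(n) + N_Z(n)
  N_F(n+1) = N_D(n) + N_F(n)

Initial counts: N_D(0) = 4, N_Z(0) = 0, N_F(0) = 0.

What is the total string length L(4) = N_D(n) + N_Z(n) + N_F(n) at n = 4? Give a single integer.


Step 0: N_D=4, N_Z=0, N_F=0, L=4
Step 1: N_D=0, N_Z=8, N_F=4, L=12
Step 2: N_D=4, N_Z=8, N_F=4, L=16
Step 3: N_D=4, N_Z=16, N_F=8, L=28
Step 4: N_D=8, N_Z=24, N_F=12, L=44

Answer: 44


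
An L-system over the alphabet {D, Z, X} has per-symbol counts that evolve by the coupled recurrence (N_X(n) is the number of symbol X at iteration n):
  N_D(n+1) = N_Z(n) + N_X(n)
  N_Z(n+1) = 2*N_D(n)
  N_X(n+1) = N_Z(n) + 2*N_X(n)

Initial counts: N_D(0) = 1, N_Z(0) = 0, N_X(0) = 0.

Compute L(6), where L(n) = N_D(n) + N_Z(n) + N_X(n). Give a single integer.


Step 0: N_D=1, N_Z=0, N_X=0, L=1
Step 1: N_D=0, N_Z=2, N_X=0, L=2
Step 2: N_D=2, N_Z=0, N_X=2, L=4
Step 3: N_D=2, N_Z=4, N_X=4, L=10
Step 4: N_D=8, N_Z=4, N_X=12, L=24
Step 5: N_D=16, N_Z=16, N_X=28, L=60
Step 6: N_D=44, N_Z=32, N_X=72, L=148

Answer: 148


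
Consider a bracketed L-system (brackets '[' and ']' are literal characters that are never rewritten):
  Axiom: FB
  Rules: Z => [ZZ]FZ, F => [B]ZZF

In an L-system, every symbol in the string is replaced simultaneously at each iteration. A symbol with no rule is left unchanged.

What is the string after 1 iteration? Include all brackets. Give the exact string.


Step 0: FB
Step 1: [B]ZZFB

Answer: [B]ZZFB


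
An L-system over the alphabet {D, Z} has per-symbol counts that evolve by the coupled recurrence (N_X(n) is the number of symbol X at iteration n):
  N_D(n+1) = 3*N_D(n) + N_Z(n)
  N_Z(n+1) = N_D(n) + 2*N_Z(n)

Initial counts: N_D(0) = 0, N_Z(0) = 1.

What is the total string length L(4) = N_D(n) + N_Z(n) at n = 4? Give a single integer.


Answer: 125

Derivation:
Step 0: N_D=0, N_Z=1, L=1
Step 1: N_D=1, N_Z=2, L=3
Step 2: N_D=5, N_Z=5, L=10
Step 3: N_D=20, N_Z=15, L=35
Step 4: N_D=75, N_Z=50, L=125


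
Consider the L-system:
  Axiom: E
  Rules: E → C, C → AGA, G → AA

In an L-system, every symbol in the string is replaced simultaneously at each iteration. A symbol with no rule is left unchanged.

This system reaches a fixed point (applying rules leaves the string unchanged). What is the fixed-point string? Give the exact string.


Step 0: E
Step 1: C
Step 2: AGA
Step 3: AAAA
Step 4: AAAA  (unchanged — fixed point at step 3)

Answer: AAAA


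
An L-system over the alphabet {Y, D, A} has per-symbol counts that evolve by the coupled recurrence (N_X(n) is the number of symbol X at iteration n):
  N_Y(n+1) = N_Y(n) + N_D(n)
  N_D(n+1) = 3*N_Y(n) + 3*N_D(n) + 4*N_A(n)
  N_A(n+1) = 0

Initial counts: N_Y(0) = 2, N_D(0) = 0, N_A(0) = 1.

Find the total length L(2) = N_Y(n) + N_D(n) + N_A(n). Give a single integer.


Step 0: N_Y=2, N_D=0, N_A=1, L=3
Step 1: N_Y=2, N_D=10, N_A=0, L=12
Step 2: N_Y=12, N_D=36, N_A=0, L=48

Answer: 48


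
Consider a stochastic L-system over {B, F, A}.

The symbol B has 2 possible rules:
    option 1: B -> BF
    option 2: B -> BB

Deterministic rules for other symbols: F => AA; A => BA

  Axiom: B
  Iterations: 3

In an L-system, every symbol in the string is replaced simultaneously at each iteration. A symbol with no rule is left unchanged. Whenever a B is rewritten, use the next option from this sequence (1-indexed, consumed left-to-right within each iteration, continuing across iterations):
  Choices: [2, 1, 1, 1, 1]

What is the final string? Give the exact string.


Step 0: B
Step 1: BB  (used choices [2])
Step 2: BFBF  (used choices [1, 1])
Step 3: BFAABFAA  (used choices [1, 1])

Answer: BFAABFAA


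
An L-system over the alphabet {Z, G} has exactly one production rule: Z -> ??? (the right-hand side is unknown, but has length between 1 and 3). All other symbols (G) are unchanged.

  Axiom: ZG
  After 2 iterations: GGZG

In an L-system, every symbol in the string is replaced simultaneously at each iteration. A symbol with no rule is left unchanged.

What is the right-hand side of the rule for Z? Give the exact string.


Answer: GZ

Derivation:
Trying Z -> GZ:
  Step 0: ZG
  Step 1: GZG
  Step 2: GGZG
Matches the given result.


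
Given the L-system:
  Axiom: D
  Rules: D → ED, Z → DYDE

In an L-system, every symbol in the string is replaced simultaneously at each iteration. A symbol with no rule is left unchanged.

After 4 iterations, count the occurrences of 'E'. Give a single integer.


Answer: 4

Derivation:
Step 0: D  (0 'E')
Step 1: ED  (1 'E')
Step 2: EED  (2 'E')
Step 3: EEED  (3 'E')
Step 4: EEEED  (4 'E')


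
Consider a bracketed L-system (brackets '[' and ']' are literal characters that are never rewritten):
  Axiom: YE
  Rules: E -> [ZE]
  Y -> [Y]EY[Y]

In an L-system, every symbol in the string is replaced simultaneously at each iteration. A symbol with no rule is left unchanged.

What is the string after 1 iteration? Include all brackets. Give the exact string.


Step 0: YE
Step 1: [Y]EY[Y][ZE]

Answer: [Y]EY[Y][ZE]


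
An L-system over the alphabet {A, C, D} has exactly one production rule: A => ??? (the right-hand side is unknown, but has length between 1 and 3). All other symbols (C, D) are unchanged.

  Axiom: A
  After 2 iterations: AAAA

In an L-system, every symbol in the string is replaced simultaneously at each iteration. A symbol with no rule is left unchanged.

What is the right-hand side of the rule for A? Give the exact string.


Trying A => AA:
  Step 0: A
  Step 1: AA
  Step 2: AAAA
Matches the given result.

Answer: AA


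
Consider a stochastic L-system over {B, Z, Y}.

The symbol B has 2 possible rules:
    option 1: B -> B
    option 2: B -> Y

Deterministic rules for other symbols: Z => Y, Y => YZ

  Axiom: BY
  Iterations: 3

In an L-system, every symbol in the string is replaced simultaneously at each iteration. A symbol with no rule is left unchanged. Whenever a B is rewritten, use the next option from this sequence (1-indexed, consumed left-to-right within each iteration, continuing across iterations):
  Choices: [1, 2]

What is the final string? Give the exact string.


Answer: YZYZYYZ

Derivation:
Step 0: BY
Step 1: BYZ  (used choices [1])
Step 2: YYZY  (used choices [2])
Step 3: YZYZYYZ  (used choices [])


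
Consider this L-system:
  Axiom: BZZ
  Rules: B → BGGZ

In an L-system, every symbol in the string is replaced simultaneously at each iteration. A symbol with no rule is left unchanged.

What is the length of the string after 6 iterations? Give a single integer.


Step 0: length = 3
Step 1: length = 6
Step 2: length = 9
Step 3: length = 12
Step 4: length = 15
Step 5: length = 18
Step 6: length = 21

Answer: 21


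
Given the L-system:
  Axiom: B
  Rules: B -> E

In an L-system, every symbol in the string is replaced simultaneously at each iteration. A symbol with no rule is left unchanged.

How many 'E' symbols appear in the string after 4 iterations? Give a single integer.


Step 0: B  (0 'E')
Step 1: E  (1 'E')
Step 2: E  (1 'E')
Step 3: E  (1 'E')
Step 4: E  (1 'E')

Answer: 1


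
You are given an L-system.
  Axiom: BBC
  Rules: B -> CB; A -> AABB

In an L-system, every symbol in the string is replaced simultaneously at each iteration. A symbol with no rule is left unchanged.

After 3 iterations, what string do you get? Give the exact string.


Answer: CCCBCCCBC

Derivation:
Step 0: BBC
Step 1: CBCBC
Step 2: CCBCCBC
Step 3: CCCBCCCBC


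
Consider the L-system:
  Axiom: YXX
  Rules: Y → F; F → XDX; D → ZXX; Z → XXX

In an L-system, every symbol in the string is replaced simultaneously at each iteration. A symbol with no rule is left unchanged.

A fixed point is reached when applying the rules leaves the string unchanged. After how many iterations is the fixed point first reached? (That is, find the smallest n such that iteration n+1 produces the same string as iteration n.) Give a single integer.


Step 0: YXX
Step 1: FXX
Step 2: XDXXX
Step 3: XZXXXXX
Step 4: XXXXXXXXX
Step 5: XXXXXXXXX  (unchanged — fixed point at step 4)

Answer: 4


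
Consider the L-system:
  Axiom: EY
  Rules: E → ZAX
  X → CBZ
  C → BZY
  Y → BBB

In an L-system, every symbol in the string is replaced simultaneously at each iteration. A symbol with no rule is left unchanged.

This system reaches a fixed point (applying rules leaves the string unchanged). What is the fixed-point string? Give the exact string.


Step 0: EY
Step 1: ZAXBBB
Step 2: ZACBZBBB
Step 3: ZABZYBZBBB
Step 4: ZABZBBBBZBBB
Step 5: ZABZBBBBZBBB  (unchanged — fixed point at step 4)

Answer: ZABZBBBBZBBB


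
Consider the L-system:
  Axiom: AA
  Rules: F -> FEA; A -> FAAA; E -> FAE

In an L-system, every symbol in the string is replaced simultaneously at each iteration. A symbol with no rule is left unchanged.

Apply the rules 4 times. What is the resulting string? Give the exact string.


Answer: FEAFAEFAAAFEAFAAAFAEFEAFAAAFAAAFAAAFEAFAEFAAAFEAFAAAFAAAFAAAFEAFAAAFAAAFAAAFEAFAAAFAAAFAAAFEAFAEFAAAFEAFAAAFAAAFAAAFEAFAAAFAAAFAAAFEAFAAAFAAAFAAAFEAFAEFAAAFEAFAAAFAAAFAAAFEAFAAAFAAAFAAAFEAFAAAFAAAFAAAFEAFAEFAAAFEAFAAAFAEFEAFAAAFAAAFAAAFEAFAEFAAAFEAFAAAFAAAFAAAFEAFAAAFAAAFAAAFEAFAAAFAAAFAAAFEAFAEFAAAFEAFAAAFAAAFAAAFEAFAAAFAAAFAAAFEAFAAAFAAAFAAAFEAFAEFAAAFEAFAAAFAAAFAAAFEAFAAAFAAAFAAAFEAFAAAFAAAFAAA

Derivation:
Step 0: AA
Step 1: FAAAFAAA
Step 2: FEAFAAAFAAAFAAAFEAFAAAFAAAFAAA
Step 3: FEAFAEFAAAFEAFAAAFAAAFAAAFEAFAAAFAAAFAAAFEAFAAAFAAAFAAAFEAFAEFAAAFEAFAAAFAAAFAAAFEAFAAAFAAAFAAAFEAFAAAFAAAFAAA
Step 4: FEAFAEFAAAFEAFAAAFAEFEAFAAAFAAAFAAAFEAFAEFAAAFEAFAAAFAAAFAAAFEAFAAAFAAAFAAAFEAFAAAFAAAFAAAFEAFAEFAAAFEAFAAAFAAAFAAAFEAFAAAFAAAFAAAFEAFAAAFAAAFAAAFEAFAEFAAAFEAFAAAFAAAFAAAFEAFAAAFAAAFAAAFEAFAAAFAAAFAAAFEAFAEFAAAFEAFAAAFAEFEAFAAAFAAAFAAAFEAFAEFAAAFEAFAAAFAAAFAAAFEAFAAAFAAAFAAAFEAFAAAFAAAFAAAFEAFAEFAAAFEAFAAAFAAAFAAAFEAFAAAFAAAFAAAFEAFAAAFAAAFAAAFEAFAEFAAAFEAFAAAFAAAFAAAFEAFAAAFAAAFAAAFEAFAAAFAAAFAAA


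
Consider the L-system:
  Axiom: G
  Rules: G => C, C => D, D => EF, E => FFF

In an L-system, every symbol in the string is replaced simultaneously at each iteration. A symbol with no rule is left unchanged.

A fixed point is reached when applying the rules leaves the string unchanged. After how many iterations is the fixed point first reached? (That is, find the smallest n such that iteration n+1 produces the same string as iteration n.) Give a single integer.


Step 0: G
Step 1: C
Step 2: D
Step 3: EF
Step 4: FFFF
Step 5: FFFF  (unchanged — fixed point at step 4)

Answer: 4


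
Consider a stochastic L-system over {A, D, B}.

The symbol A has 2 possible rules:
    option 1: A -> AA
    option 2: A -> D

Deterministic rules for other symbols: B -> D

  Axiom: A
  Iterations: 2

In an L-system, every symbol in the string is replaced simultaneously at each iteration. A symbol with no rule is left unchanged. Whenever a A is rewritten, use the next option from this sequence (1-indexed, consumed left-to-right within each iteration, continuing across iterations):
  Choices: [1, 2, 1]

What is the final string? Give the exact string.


Answer: DAA

Derivation:
Step 0: A
Step 1: AA  (used choices [1])
Step 2: DAA  (used choices [2, 1])


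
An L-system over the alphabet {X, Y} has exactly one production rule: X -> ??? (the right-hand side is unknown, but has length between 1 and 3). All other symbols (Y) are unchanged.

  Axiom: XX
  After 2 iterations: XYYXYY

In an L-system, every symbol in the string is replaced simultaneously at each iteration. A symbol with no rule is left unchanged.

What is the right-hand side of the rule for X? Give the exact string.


Answer: XY

Derivation:
Trying X -> XY:
  Step 0: XX
  Step 1: XYXY
  Step 2: XYYXYY
Matches the given result.


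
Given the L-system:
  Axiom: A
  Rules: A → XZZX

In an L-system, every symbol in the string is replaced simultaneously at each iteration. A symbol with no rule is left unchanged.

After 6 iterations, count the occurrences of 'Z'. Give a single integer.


Step 0: A  (0 'Z')
Step 1: XZZX  (2 'Z')
Step 2: XZZX  (2 'Z')
Step 3: XZZX  (2 'Z')
Step 4: XZZX  (2 'Z')
Step 5: XZZX  (2 'Z')
Step 6: XZZX  (2 'Z')

Answer: 2


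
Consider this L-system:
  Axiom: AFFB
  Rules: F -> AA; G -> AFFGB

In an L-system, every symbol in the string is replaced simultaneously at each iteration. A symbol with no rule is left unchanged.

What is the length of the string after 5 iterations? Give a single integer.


Step 0: length = 4
Step 1: length = 6
Step 2: length = 6
Step 3: length = 6
Step 4: length = 6
Step 5: length = 6

Answer: 6


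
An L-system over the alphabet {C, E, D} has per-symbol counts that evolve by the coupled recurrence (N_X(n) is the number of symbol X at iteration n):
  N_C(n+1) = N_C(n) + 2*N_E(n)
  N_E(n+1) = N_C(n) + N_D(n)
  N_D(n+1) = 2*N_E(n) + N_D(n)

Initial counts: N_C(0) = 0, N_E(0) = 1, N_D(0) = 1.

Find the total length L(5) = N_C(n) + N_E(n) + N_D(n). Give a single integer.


Answer: 246

Derivation:
Step 0: N_C=0, N_E=1, N_D=1, L=2
Step 1: N_C=2, N_E=1, N_D=3, L=6
Step 2: N_C=4, N_E=5, N_D=5, L=14
Step 3: N_C=14, N_E=9, N_D=15, L=38
Step 4: N_C=32, N_E=29, N_D=33, L=94
Step 5: N_C=90, N_E=65, N_D=91, L=246


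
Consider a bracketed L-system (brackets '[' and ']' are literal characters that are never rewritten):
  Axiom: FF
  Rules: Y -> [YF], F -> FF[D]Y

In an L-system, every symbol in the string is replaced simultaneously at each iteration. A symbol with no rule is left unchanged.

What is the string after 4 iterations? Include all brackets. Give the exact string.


Answer: FF[D]YFF[D]Y[D][YF]FF[D]YFF[D]Y[D][YF][D][[YF]FF[D]Y]FF[D]YFF[D]Y[D][YF]FF[D]YFF[D]Y[D][YF][D][[YF]FF[D]Y][D][[[YF]FF[D]Y]FF[D]YFF[D]Y[D][YF]]FF[D]YFF[D]Y[D][YF]FF[D]YFF[D]Y[D][YF][D][[YF]FF[D]Y]FF[D]YFF[D]Y[D][YF]FF[D]YFF[D]Y[D][YF][D][[YF]FF[D]Y][D][[[YF]FF[D]Y]FF[D]YFF[D]Y[D][YF]]

Derivation:
Step 0: FF
Step 1: FF[D]YFF[D]Y
Step 2: FF[D]YFF[D]Y[D][YF]FF[D]YFF[D]Y[D][YF]
Step 3: FF[D]YFF[D]Y[D][YF]FF[D]YFF[D]Y[D][YF][D][[YF]FF[D]Y]FF[D]YFF[D]Y[D][YF]FF[D]YFF[D]Y[D][YF][D][[YF]FF[D]Y]
Step 4: FF[D]YFF[D]Y[D][YF]FF[D]YFF[D]Y[D][YF][D][[YF]FF[D]Y]FF[D]YFF[D]Y[D][YF]FF[D]YFF[D]Y[D][YF][D][[YF]FF[D]Y][D][[[YF]FF[D]Y]FF[D]YFF[D]Y[D][YF]]FF[D]YFF[D]Y[D][YF]FF[D]YFF[D]Y[D][YF][D][[YF]FF[D]Y]FF[D]YFF[D]Y[D][YF]FF[D]YFF[D]Y[D][YF][D][[YF]FF[D]Y][D][[[YF]FF[D]Y]FF[D]YFF[D]Y[D][YF]]


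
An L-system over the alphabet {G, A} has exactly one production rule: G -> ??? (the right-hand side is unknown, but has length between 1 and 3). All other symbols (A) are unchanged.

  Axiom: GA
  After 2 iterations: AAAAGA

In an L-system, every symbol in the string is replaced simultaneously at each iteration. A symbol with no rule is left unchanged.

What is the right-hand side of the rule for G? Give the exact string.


Trying G -> AAG:
  Step 0: GA
  Step 1: AAGA
  Step 2: AAAAGA
Matches the given result.

Answer: AAG


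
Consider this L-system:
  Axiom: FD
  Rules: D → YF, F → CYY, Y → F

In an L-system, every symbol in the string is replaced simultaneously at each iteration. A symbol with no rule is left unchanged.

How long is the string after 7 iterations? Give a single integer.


Step 0: length = 2
Step 1: length = 5
Step 2: length = 7
Step 3: length = 13
Step 4: length = 17
Step 5: length = 29
Step 6: length = 37
Step 7: length = 61

Answer: 61


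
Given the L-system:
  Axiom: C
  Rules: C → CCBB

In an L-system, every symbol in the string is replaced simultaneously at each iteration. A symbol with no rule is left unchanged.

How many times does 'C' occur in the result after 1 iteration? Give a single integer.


Answer: 2

Derivation:
Step 0: C  (1 'C')
Step 1: CCBB  (2 'C')


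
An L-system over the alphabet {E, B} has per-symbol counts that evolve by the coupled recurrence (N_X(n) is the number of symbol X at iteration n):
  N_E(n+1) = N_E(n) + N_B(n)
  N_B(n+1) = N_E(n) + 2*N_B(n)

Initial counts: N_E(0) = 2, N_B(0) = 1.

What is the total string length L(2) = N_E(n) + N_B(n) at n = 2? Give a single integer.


Step 0: N_E=2, N_B=1, L=3
Step 1: N_E=3, N_B=4, L=7
Step 2: N_E=7, N_B=11, L=18

Answer: 18


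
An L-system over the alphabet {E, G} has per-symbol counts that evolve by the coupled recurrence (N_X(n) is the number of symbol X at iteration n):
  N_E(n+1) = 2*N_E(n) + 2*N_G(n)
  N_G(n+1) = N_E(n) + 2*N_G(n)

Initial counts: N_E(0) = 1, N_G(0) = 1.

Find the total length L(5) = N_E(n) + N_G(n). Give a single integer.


Answer: 956

Derivation:
Step 0: N_E=1, N_G=1, L=2
Step 1: N_E=4, N_G=3, L=7
Step 2: N_E=14, N_G=10, L=24
Step 3: N_E=48, N_G=34, L=82
Step 4: N_E=164, N_G=116, L=280
Step 5: N_E=560, N_G=396, L=956


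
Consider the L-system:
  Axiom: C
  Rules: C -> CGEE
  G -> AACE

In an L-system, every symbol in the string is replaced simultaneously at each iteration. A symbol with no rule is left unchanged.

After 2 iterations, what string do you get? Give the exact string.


Answer: CGEEAACEEE

Derivation:
Step 0: C
Step 1: CGEE
Step 2: CGEEAACEEE


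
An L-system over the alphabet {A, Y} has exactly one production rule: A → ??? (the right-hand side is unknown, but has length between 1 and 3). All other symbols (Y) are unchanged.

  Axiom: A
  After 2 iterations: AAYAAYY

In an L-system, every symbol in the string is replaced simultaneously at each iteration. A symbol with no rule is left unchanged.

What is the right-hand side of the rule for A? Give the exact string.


Trying A → AAY:
  Step 0: A
  Step 1: AAY
  Step 2: AAYAAYY
Matches the given result.

Answer: AAY


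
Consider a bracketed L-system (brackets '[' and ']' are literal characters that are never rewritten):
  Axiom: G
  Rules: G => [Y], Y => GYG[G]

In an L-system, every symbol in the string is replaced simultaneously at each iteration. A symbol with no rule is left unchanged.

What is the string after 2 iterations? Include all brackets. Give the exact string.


Step 0: G
Step 1: [Y]
Step 2: [GYG[G]]

Answer: [GYG[G]]


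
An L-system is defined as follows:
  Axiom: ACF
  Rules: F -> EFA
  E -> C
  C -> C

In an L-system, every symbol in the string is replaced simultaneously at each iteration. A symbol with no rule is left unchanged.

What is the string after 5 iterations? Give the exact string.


Answer: ACCCCCEFAAAAA

Derivation:
Step 0: ACF
Step 1: ACEFA
Step 2: ACCEFAA
Step 3: ACCCEFAAA
Step 4: ACCCCEFAAAA
Step 5: ACCCCCEFAAAAA


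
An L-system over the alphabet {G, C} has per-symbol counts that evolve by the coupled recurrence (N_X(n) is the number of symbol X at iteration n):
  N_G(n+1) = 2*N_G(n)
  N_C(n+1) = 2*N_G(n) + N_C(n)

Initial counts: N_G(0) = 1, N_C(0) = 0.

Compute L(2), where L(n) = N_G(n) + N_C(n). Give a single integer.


Answer: 10

Derivation:
Step 0: N_G=1, N_C=0, L=1
Step 1: N_G=2, N_C=2, L=4
Step 2: N_G=4, N_C=6, L=10
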